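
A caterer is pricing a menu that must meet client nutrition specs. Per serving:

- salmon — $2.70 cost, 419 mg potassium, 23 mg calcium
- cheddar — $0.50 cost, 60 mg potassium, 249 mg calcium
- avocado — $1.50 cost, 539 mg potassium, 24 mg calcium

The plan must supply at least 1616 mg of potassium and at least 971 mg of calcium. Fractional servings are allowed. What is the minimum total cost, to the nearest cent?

At the optimum either one food covers both requirements or two foods hit both targets exactly; no other combination can be cheaper.
salmon only: max(1616/419, 971/23) = 42.22 servings → $113.99.
cheddar only: max(1616/60, 971/249) = 26.93 servings → $13.47.
avocado only: max(1616/539, 971/24) = 40.46 servings → $60.69.
salmon + cheddar with both tight: 3.343 servings and 3.591 servings → $10.82.
salmon + avocado: the both-tight solution has a negative serving — not a feasible corner.
cheddar + avocado with both tight: 3.65 servings and 2.592 servings → $5.71.
Cheapest feasible corner: $5.71.

$5.71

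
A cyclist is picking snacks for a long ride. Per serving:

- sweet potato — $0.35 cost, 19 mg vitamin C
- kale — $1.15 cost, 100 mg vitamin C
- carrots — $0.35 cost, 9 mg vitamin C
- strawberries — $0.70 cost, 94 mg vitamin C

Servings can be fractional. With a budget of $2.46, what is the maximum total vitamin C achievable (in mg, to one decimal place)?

Vitamin C per dollar: strawberries 134.3, kale 86.96, sweet potato 54.29, carrots 25.71.
With no serving limits, spend the whole cost allowance on strawberries: $2.46 / $0.70 × 94 mg = 330.3 mg.

330.3 mg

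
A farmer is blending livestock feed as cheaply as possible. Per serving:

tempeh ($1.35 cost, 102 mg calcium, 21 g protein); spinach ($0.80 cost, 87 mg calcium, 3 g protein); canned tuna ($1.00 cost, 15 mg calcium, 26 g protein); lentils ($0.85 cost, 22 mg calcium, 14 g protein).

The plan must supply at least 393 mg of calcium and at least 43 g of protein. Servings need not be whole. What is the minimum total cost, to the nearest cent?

$4.31

An LP optimum is at a vertex; with two nutrient constraints at most two foods are used. Check each candidate.
tempeh only: max(393/102, 43/21) = 3.853 servings → $5.20.
spinach only: max(393/87, 43/3) = 14.33 servings → $11.47.
canned tuna only: max(393/15, 43/26) = 26.2 servings → $26.20.
lentils only: max(393/22, 43/14) = 17.86 servings → $15.18.
tempeh + spinach with both tight: 1.684 servings and 2.542 servings → $4.31.
tempeh + canned tuna with both targets exact would need a negative amount; discard.
tempeh + lentils: intersection lies outside the first quadrant.
spinach + canned tuna with both tight: 4.318 servings and 1.156 servings → $4.61.
spinach + lentils with both tight: 3.955 servings and 2.224 servings → $5.05.
canned tuna + lentils: intersection lies outside the first quadrant.
Cheapest feasible corner: $4.31.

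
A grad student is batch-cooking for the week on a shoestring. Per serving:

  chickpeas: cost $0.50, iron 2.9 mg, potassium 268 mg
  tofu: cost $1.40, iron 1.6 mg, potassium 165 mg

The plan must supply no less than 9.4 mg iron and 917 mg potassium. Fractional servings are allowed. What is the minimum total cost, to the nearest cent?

Minimising a linear cost over {iron ≥ 9.4, potassium ≥ 917, servings ≥ 0} — the optimum is at a vertex, using one or two foods.
chickpeas only: max(9.4/2.9, 917/268) = 3.422 servings → $1.71.
tofu only: max(9.4/1.6, 917/165) = 5.875 servings → $8.22.
chickpeas + tofu with both tight: 1.686 servings and 2.819 servings → $4.79.
Cheapest feasible corner: $1.71.

$1.71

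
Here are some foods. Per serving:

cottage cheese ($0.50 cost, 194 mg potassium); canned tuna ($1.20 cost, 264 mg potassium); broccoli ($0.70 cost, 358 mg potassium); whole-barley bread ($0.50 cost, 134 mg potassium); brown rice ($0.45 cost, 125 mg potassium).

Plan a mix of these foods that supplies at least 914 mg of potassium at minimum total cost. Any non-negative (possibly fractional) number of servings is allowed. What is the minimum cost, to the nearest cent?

Cost per mg of potassium: broccoli $0.0020, cottage cheese $0.0026, brown rice $0.0036, whole-barley bread $0.0037, canned tuna $0.0045.
With no serving limits, use only broccoli: 914 mg / 358 mg = 2.553 servings × $0.70 = $1.79.

$1.79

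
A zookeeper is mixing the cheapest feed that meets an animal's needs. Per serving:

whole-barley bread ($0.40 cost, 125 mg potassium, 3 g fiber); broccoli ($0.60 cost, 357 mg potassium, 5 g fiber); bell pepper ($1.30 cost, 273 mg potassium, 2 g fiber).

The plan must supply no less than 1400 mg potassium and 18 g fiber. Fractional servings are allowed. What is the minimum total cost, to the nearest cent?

Compare the cost at each extreme point of the feasible region.
whole-barley bread only: max(1400/125, 18/3) = 11.2 servings → $4.48.
broccoli only: max(1400/357, 18/5) = 3.922 servings → $2.35.
bell pepper only: max(1400/273, 18/2) = 9 servings → $11.70.
whole-barley bread + broccoli with both targets exact would need a negative amount; discard.
whole-barley bread + bell pepper with both tight: 3.715 servings and 3.427 servings → $5.94.
broccoli + bell pepper with both tight: 3.247 servings and 0.8817 servings → $3.09.
The minimum over all feasible corners is $2.35.

$2.35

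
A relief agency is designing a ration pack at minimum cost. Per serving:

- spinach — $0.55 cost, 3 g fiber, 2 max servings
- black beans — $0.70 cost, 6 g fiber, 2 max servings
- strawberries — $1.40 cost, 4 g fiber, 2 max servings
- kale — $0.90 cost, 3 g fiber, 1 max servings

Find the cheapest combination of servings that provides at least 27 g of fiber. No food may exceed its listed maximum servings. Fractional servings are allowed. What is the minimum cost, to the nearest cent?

Cost per g of fiber: black beans $0.1167, spinach $0.1833, kale $0.3000, strawberries $0.3500.
Take 2 servings of black beans: +12.0 g fiber for $1.40 (total $1.40, still need 15.0 g).
Take 2 servings of spinach: +6.0 g fiber for $1.10 (total $2.50, still need 9.0 g).
Take 1 serving of kale: +3.0 g fiber for $0.90 (total $3.40, still need 6.0 g).
Take 1.5 servings of strawberries: +6.0 g fiber for $2.10 (total $5.50, still need 0.0 g).
Greedy by cheapest-per-g is optimal for a single linear constraint, so the minimum cost is $5.50.

$5.50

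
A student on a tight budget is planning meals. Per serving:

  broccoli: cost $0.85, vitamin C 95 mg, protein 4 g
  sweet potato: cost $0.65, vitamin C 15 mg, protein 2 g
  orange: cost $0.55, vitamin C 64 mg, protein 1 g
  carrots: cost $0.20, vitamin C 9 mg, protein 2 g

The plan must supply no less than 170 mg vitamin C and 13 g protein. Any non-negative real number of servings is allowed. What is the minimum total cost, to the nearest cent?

Minimising a linear cost over {vitamin C ≥ 170, protein ≥ 13, servings ≥ 0} — the optimum is at a vertex, using one or two foods.
broccoli only: max(170/95, 13/4) = 3.25 servings → $2.76.
sweet potato only: max(170/15, 13/2) = 11.33 servings → $7.37.
orange only: max(170/64, 13/1) = 13 servings → $7.15.
carrots only: max(170/9, 13/2) = 18.89 servings → $3.78.
broccoli + sweet potato with both tight: 1.115 servings and 4.269 servings → $3.72.
broccoli + orange with both targets exact would need a negative amount; discard.
broccoli + carrots with both tight: 1.448 servings and 3.604 servings → $1.95.
sweet potato + orange with both tight: 5.858 servings and 1.283 servings → $4.51.
sweet potato + carrots: intersection lies outside the first quadrant.
orange + carrots with both tight: 1.874 servings and 5.563 servings → $2.14.
Cheapest feasible corner: $1.95.

$1.95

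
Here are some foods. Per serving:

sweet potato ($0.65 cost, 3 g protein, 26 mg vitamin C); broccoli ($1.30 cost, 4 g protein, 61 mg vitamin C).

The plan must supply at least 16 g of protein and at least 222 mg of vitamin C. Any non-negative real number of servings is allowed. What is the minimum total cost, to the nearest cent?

An LP optimum is at a vertex; with two nutrient constraints at most two foods are used. Check each candidate.
sweet potato only: max(16/3, 222/26) = 8.538 servings → $5.55.
broccoli only: max(16/4, 222/61) = 4 servings → $5.20.
sweet potato + broccoli with both tight: 1.114 servings and 3.165 servings → $4.84.
So the least-cost plan costs $4.84.

$4.84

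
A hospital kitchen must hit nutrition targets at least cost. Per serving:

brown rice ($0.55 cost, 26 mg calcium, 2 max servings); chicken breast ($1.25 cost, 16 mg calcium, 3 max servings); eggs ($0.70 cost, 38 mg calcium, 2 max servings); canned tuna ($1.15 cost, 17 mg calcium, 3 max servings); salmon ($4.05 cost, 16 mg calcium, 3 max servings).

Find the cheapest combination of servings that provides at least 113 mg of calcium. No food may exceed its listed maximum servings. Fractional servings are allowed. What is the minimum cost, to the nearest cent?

Cost per mg of calcium: eggs $0.0184, brown rice $0.0212, canned tuna $0.0676, chicken breast $0.0781, salmon $0.2531.
Take 2 servings of eggs: +76.0 mg calcium for $1.40 (total $1.40, still need 37.0 mg).
Take 1.423 servings of brown rice: +37.0 mg calcium for $0.78 (total $2.18, still need 0.0 mg).
Filling from the cheapest source first is optimal under one linear minimum: $2.18.

$2.18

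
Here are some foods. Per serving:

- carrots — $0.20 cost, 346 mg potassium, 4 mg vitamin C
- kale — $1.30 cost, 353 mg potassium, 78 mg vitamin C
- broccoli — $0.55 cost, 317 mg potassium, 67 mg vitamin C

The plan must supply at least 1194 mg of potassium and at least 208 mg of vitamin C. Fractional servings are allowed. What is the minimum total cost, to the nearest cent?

carrots only: max(1194/346, 208/4) = 52 servings → $10.40.
kale only: max(1194/353, 208/78) = 3.382 servings → $4.40.
broccoli only: max(1194/317, 208/67) = 3.767 servings → $2.07.
carrots + kale with both tight: 0.7706 servings and 2.627 servings → $3.57.
carrots + broccoli with both tight: 0.6417 servings and 3.066 servings → $1.81.
kale + broccoli: intersection lies outside the first quadrant.
Cheapest feasible corner: $1.81.

$1.81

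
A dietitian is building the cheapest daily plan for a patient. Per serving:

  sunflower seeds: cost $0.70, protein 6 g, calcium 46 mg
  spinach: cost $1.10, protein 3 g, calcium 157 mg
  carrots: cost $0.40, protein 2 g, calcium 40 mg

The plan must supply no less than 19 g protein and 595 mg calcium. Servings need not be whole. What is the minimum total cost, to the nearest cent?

Compare the cost at each extreme point of the feasible region.
sunflower seeds only: max(19/6, 595/46) = 12.93 servings → $9.05.
spinach only: max(19/3, 595/157) = 6.333 servings → $6.97.
carrots only: max(19/2, 595/40) = 14.88 servings → $5.95.
sunflower seeds + spinach with both tight: 1.49 servings and 3.353 servings → $4.73.
sunflower seeds + carrots: the both-tight solution has a negative serving — not a feasible corner.
spinach + carrots with both tight: 2.216 servings and 6.175 servings → $4.91.
Cheapest feasible corner: $4.73.

$4.73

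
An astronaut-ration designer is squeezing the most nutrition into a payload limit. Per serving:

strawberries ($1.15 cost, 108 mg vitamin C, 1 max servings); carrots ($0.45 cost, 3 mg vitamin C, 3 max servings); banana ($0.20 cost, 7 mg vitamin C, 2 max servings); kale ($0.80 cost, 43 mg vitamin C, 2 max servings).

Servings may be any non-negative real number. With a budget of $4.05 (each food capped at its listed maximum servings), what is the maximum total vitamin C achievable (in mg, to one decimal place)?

Vitamin C per dollar: strawberries 93.91, kale 53.75, banana 35, carrots 6.667.
Take 1 serving of strawberries: spends $1.15, +108.0 mg vitamin C (running total 108.0 mg).
Take 2 servings of kale: spends $1.60, +86.0 mg vitamin C (running total 194.0 mg).
Take 2 servings of banana: spends $0.40, +14.0 mg vitamin C (running total 208.0 mg).
Take 2 servings of carrots: spends $0.90, +6.0 mg vitamin C (running total 214.0 mg).
Greedy by best ratio exhausts the cost allowance optimally: 214.0 mg.

214.0 mg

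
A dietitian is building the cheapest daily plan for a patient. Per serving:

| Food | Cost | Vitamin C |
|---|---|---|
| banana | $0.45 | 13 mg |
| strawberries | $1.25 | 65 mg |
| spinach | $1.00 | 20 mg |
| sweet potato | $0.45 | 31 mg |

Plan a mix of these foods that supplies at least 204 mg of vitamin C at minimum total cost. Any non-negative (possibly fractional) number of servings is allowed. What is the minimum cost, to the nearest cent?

Cost per mg of vitamin C: sweet potato $0.0145, strawberries $0.0192, banana $0.0346, spinach $0.0500.
With no serving limits, use only sweet potato: 204 mg / 31 mg = 6.581 servings × $0.45 = $2.96.

$2.96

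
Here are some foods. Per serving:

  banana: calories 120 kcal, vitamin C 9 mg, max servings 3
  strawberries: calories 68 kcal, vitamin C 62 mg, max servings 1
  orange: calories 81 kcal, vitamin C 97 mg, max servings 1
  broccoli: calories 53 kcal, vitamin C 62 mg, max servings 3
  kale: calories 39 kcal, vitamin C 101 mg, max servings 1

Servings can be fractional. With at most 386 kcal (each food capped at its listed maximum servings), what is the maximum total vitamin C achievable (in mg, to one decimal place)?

448.9 mg

Vitamin C per kcal: kale 2.59, orange 1.198, broccoli 1.17, strawberries 0.9118, banana 0.075.
Take 1 serving of kale: uses 39 kcal, +101.0 mg vitamin C (running total 101.0 mg).
Take 1 serving of orange: uses 81 kcal, +97.0 mg vitamin C (running total 198.0 mg).
Take 3 servings of broccoli: uses 159 kcal, +186.0 mg vitamin C (running total 384.0 mg).
Take 1 serving of strawberries: uses 68 kcal, +62.0 mg vitamin C (running total 446.0 mg).
Take 0.325 servings of banana: uses 39 kcal, +2.9 mg vitamin C (running total 448.9 mg).
Greedy by best ratio exhausts the calories allowance optimally: 448.9 mg.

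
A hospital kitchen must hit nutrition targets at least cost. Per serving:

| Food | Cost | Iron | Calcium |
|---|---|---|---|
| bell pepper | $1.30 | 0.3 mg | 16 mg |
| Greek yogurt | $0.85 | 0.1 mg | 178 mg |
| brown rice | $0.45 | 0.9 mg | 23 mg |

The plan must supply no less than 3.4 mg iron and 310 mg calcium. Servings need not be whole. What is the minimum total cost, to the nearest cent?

This is a tiny linear program; its minimum lies at a vertex of the feasible set. List the vertices and price them.
bell pepper only: max(3.4/0.3, 310/16) = 19.38 servings → $25.19.
Greek yogurt only: max(3.4/0.1, 310/178) = 34 servings → $28.90.
brown rice only: max(3.4/0.9, 310/23) = 13.48 servings → $6.07.
bell pepper + Greek yogurt with both tight: 11.08 servings and 0.7452 servings → $15.04.
bell pepper + brown rice: intersection lies outside the first quadrant.
Greek yogurt + brown rice with both tight: 1.272 servings and 3.636 servings → $2.72.
Cheapest feasible corner: $2.72.

$2.72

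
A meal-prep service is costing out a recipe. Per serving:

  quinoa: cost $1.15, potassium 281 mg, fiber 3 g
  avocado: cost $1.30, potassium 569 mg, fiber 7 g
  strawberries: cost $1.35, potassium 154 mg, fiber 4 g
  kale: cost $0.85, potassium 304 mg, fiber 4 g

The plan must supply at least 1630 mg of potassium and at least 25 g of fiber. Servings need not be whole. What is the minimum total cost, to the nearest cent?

$4.64

The cheapest plan sits at a corner of the feasible region — with two constraints it uses at most two foods.
quinoa only: max(1630/281, 25/3) = 8.333 servings → $9.58.
avocado only: max(1630/569, 25/7) = 3.571 servings → $4.64.
strawberries only: max(1630/154, 25/4) = 10.58 servings → $14.29.
kale only: max(1630/304, 25/4) = 6.25 servings → $5.31.
quinoa + avocado: the both-tight solution has a negative serving — not a feasible corner.
quinoa + strawberries with both tight: 4.033 servings and 3.225 servings → $8.99.
quinoa + kale: intersection lies outside the first quadrant.
avocado + strawberries with both tight: 2.229 servings and 2.35 servings → $6.07.
avocado + kale: the both-tight solution has a negative serving — not a feasible corner.
strawberries + kale with both tight: 1.8 servings and 4.45 servings → $6.21.
Cheapest feasible corner: $4.64.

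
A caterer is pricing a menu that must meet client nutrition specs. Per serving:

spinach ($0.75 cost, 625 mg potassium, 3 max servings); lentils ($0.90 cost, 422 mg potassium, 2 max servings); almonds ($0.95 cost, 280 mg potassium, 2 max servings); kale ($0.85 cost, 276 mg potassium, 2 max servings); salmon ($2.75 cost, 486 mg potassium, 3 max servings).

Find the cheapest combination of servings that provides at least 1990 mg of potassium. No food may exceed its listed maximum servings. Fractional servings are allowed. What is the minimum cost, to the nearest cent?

$2.50

Cost per mg of potassium: spinach $0.0012, lentils $0.0021, kale $0.0031, almonds $0.0034, salmon $0.0057.
Take 3 servings of spinach: +1875.0 mg potassium for $2.25 (total $2.25, still need 115.0 mg).
Take 0.2725 servings of lentils: +115.0 mg potassium for $0.25 (total $2.50, still need 0.0 mg).
Greedy by cheapest-per-mg is optimal for a single linear constraint, so the minimum cost is $2.50.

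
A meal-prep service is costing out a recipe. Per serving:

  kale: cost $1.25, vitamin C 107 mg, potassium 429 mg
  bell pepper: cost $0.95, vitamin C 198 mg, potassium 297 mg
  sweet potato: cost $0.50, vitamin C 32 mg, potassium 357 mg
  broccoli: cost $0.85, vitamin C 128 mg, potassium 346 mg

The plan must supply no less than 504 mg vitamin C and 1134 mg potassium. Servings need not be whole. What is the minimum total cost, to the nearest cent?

$2.84

At the optimum either one food covers both requirements or two foods hit both targets exactly; no other combination can be cheaper.
kale only: max(504/107, 1134/429) = 4.71 servings → $5.89.
bell pepper only: max(504/198, 1134/297) = 3.818 servings → $3.63.
sweet potato only: max(504/32, 1134/357) = 15.75 servings → $7.88.
broccoli only: max(504/128, 1134/346) = 3.938 servings → $3.35.
kale + bell pepper with both tight: 1.408 servings and 1.785 servings → $3.46.
kale + sweet potato: the both-tight solution has a negative serving — not a feasible corner.
kale + broccoli: intersection lies outside the first quadrant.
bell pepper + sweet potato with both tight: 2.348 servings and 1.223 servings → $2.84.
bell pepper + broccoli with both tight: 0.9587 servings and 2.455 servings → $3.00.
sweet potato + broccoli with both targets exact would need a negative amount; discard.
So the least-cost plan costs $2.84.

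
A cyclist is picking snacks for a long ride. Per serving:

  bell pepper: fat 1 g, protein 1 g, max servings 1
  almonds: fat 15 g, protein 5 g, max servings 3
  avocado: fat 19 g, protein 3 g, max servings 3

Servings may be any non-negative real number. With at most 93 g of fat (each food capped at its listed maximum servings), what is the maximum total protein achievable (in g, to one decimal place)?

Protein per g fat: bell pepper 1, almonds 0.3333, avocado 0.1579.
Take 1 serving of bell pepper: uses 1 g fat, +1.0 g protein (running total 1.0 g).
Take 3 servings of almonds: uses 45 g fat, +15.0 g protein (running total 16.0 g).
Take 2.474 servings of avocado: uses 47 g fat, +7.4 g protein (running total 23.4 g).
Greedy by best ratio exhausts the fat allowance optimally: 23.4 g.

23.4 g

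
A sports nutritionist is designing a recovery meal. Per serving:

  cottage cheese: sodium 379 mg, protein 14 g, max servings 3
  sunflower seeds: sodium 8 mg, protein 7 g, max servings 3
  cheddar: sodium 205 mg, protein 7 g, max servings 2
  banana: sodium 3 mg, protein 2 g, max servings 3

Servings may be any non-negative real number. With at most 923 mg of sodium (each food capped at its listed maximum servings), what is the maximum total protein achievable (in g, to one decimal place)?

Protein per mg sodium: sunflower seeds 0.875, banana 0.6667, cottage cheese 0.03694, cheddar 0.03415.
Take 3 servings of sunflower seeds: uses 24 mg sodium, +21.0 g protein (running total 21.0 g).
Take 3 servings of banana: uses 9 mg sodium, +6.0 g protein (running total 27.0 g).
Take 2.348 servings of cottage cheese: uses 890 mg sodium, +32.9 g protein (running total 59.9 g).
Greedy by best ratio exhausts the sodium allowance optimally: 59.9 g.

59.9 g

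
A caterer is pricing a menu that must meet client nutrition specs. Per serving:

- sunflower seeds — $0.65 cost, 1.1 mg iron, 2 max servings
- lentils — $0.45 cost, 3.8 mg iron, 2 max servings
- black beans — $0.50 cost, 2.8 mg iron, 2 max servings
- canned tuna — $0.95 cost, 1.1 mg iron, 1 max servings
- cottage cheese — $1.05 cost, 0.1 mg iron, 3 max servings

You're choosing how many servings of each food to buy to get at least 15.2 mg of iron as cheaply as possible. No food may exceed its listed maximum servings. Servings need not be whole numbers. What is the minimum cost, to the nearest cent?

$3.08

Cost per mg of iron: lentils $0.1184, black beans $0.1786, sunflower seeds $0.5909, canned tuna $0.8636, cottage cheese $10.5000.
Take 2 servings of lentils: +7.6 mg iron for $0.90 (total $0.90, still need 7.6 mg).
Take 2 servings of black beans: +5.6 mg iron for $1.00 (total $1.90, still need 2.0 mg).
Take 1.818 servings of sunflower seeds: +2.0 mg iron for $1.18 (total $3.08, still need 0.0 mg).
Greedy by cheapest-per-mg is optimal for a single linear constraint, so the minimum cost is $3.08.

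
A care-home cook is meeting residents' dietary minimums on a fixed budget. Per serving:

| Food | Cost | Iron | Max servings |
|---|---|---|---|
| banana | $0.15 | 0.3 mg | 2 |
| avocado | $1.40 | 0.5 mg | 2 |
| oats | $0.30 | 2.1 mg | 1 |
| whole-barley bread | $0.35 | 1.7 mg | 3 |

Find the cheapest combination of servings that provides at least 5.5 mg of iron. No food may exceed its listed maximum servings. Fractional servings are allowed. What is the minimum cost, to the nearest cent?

Cost per mg of iron: oats $0.1429, whole-barley bread $0.2059, banana $0.5000, avocado $2.8000.
Take 1 serving of oats: +2.1 mg iron for $0.30 (total $0.30, still need 3.4 mg).
Take 2 servings of whole-barley bread: +3.4 mg iron for $0.70 (total $1.00, still need 0.0 mg).
Greedy by cheapest-per-mg is optimal for a single linear constraint, so the minimum cost is $1.00.

$1.00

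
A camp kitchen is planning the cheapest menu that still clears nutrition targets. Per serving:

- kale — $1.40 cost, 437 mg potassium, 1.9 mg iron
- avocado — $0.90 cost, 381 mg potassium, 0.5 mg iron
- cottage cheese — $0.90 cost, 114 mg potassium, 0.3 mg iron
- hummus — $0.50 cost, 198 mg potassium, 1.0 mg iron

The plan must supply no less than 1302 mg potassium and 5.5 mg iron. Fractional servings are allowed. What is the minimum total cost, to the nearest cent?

$3.24

Two binding constraints pin down two serving amounts, so the optimal mix uses at most two foods. The candidates are each food alone (scaled to the tighter of potassium/iron) and each pair with both constraints tight.
kale only: max(1302/437, 5.5/1.9) = 2.979 servings → $4.17.
avocado only: max(1302/381, 5.5/0.5) = 11 servings → $9.90.
cottage cheese only: max(1302/114, 5.5/0.3) = 18.33 servings → $16.50.
hummus only: max(1302/198, 5.5/1.0) = 6.576 servings → $3.29.
kale + avocado with both tight: 2.858 servings and 0.1391 servings → $4.13.
kale + cottage cheese with both tight: 2.765 servings and 0.8222 servings → $4.61.
kale + hummus: intersection lies outside the first quadrant.
avocado + cottage cheese with both targets exact would need a negative amount; discard.
avocado + hummus with both tight: 0.7553 servings and 5.122 servings → $3.24.
cottage cheese + hummus with both tight: 3.901 servings and 4.33 servings → $5.68.
Cheapest feasible corner: $3.24.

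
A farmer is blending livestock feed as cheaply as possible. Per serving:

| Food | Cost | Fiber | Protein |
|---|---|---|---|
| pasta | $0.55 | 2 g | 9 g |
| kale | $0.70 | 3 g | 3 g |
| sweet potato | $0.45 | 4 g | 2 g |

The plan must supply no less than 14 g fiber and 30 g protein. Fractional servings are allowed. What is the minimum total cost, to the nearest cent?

$2.51

This is a tiny linear program; its minimum lies at a vertex of the feasible set. List the vertices and price them.
pasta only: max(14/2, 30/9) = 7 servings → $3.85.
kale only: max(14/3, 30/3) = 10 servings → $7.00.
sweet potato only: max(14/4, 30/2) = 15 servings → $6.75.
pasta + kale with both tight: 2.286 servings and 3.143 servings → $3.46.
pasta + sweet potato with both tight: 2.875 servings and 2.062 servings → $2.51.
kale + sweet potato with both targets exact would need a negative amount; discard.
So the least-cost plan costs $2.51.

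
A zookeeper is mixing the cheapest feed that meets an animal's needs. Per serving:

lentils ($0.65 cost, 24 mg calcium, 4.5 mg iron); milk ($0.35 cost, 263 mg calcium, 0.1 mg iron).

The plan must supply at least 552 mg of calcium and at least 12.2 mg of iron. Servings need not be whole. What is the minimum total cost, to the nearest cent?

$2.38

The cheapest plan sits at a corner of the feasible region — with two constraints it uses at most two foods.
lentils only: max(552/24, 12.2/4.5) = 23 servings → $14.95.
milk only: max(552/263, 12.2/0.1) = 122 servings → $42.70.
lentils + milk with both tight: 2.67 servings and 1.855 servings → $2.38.
The minimum over all feasible corners is $2.38.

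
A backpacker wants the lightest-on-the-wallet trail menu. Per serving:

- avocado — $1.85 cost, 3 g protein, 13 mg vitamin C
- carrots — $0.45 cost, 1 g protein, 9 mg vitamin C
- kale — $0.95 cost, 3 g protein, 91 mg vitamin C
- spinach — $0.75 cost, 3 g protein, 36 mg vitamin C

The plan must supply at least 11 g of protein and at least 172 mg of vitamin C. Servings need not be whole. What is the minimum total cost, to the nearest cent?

$2.90

Minimising a linear cost over {protein ≥ 11, vitamin C ≥ 172, servings ≥ 0} — the optimum is at a vertex, using one or two foods.
avocado only: max(11/3, 172/13) = 13.23 servings → $24.48.
carrots only: max(11/1, 172/9) = 19.11 servings → $8.60.
kale only: max(11/3, 172/91) = 3.667 servings → $3.48.
spinach only: max(11/3, 172/36) = 4.778 servings → $3.58.
avocado + carrots with both targets exact would need a negative amount; discard.
avocado + kale with both tight: 2.073 servings and 1.594 servings → $5.35.
avocado + spinach: the both-tight solution has a negative serving — not a feasible corner.
carrots + kale with both tight: 7.578 servings and 1.141 servings → $4.49.
carrots + spinach with both targets exact would need a negative amount; discard.
kale + spinach with both tight: 0.7273 servings and 2.939 servings → $2.90.
So the least-cost plan costs $2.90.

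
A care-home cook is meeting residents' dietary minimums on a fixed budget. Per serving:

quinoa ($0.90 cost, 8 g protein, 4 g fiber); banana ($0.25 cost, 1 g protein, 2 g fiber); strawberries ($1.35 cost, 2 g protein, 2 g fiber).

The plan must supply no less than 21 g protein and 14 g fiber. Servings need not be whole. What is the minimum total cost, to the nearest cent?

This is a tiny linear program; its minimum lies at a vertex of the feasible set. List the vertices and price them.
quinoa only: max(21/8, 14/4) = 3.5 servings → $3.15.
banana only: max(21/1, 14/2) = 21 servings → $5.25.
strawberries only: max(21/2, 14/2) = 10.5 servings → $14.18.
quinoa + banana with both tight: 2.333 servings and 2.333 servings → $2.68.
quinoa + strawberries with both tight: 1.75 servings and 3.5 servings → $6.30.
banana + strawberries: the both-tight solution has a negative serving — not a feasible corner.
The minimum over all feasible corners is $2.68.

$2.68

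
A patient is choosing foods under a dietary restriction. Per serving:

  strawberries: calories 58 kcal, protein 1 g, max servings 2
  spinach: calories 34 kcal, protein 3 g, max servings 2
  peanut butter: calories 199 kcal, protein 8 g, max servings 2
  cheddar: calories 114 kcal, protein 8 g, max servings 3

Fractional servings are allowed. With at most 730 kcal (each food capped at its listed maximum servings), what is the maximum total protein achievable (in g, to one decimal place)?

42.9 g

Protein per kcal: spinach 0.08824, cheddar 0.07018, peanut butter 0.0402, strawberries 0.01724.
Take 2 servings of spinach: uses 68 kcal, +6.0 g protein (running total 6.0 g).
Take 3 servings of cheddar: uses 342 kcal, +24.0 g protein (running total 30.0 g).
Take 1.608 servings of peanut butter: uses 320 kcal, +12.9 g protein (running total 42.9 g).
Filling greedily by protein-per-kcal is optimal for one linear limit, giving 42.9 g.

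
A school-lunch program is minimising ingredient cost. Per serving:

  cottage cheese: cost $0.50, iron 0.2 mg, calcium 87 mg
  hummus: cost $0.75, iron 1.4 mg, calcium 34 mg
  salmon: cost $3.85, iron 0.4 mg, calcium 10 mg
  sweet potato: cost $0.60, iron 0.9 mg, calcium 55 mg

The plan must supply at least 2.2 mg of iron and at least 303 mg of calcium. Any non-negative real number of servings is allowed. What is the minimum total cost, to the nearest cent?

The cheapest plan sits at a corner of the feasible region — with two constraints it uses at most two foods.
cottage cheese only: max(2.2/0.2, 303/87) = 11 servings → $5.50.
hummus only: max(2.2/1.4, 303/34) = 8.912 servings → $6.68.
salmon only: max(2.2/0.4, 303/10) = 30.3 servings → $116.66.
sweet potato only: max(2.2/0.9, 303/55) = 5.509 servings → $3.31.
cottage cheese + hummus with both tight: 3.038 servings and 1.137 servings → $2.37.
cottage cheese + salmon with both tight: 3.024 servings and 3.988 servings → $16.87.
cottage cheese + sweet potato with both tight: 2.254 servings and 1.944 servings → $2.29.
hummus + salmon with both targets exact would need a negative amount; discard.
hummus + sweet potato with both targets exact would need a negative amount; discard.
salmon + sweet potato: the both-tight solution has a negative serving — not a feasible corner.
Cheapest feasible corner: $2.29.

$2.29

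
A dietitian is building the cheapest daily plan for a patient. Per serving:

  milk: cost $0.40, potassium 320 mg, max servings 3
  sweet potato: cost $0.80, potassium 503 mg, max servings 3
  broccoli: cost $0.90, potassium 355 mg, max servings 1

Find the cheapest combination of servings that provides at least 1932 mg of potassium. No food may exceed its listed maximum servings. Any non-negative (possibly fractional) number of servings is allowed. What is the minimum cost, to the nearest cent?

$2.75

Cost per mg of potassium: milk $0.0013, sweet potato $0.0016, broccoli $0.0025.
Take 3 servings of milk: +960.0 mg potassium for $1.20 (total $1.20, still need 972.0 mg).
Take 1.932 servings of sweet potato: +972.0 mg potassium for $1.55 (total $2.75, still need 0.0 mg).
Greedy by cheapest-per-mg is optimal for a single linear constraint, so the minimum cost is $2.75.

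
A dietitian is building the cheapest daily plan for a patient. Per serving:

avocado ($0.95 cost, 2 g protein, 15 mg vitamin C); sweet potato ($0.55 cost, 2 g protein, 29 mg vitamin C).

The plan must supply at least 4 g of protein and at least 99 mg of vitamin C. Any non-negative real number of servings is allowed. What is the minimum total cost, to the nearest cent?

A basic optimal solution has at most two foods positive. Try each food alone and each pair with both targets met exactly.
avocado only: max(4/2, 99/15) = 6.6 servings → $6.27.
sweet potato only: max(4/2, 99/29) = 3.414 servings → $1.88.
avocado + sweet potato: intersection lies outside the first quadrant.
So the least-cost plan costs $1.88.

$1.88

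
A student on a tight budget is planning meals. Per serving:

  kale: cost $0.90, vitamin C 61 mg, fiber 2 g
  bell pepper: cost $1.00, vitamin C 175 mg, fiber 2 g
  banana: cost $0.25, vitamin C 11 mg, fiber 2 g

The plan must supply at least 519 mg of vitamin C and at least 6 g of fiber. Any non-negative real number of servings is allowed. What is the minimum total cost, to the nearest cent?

Minimising a linear cost over {vitamin C ≥ 519, fiber ≥ 6, servings ≥ 0} — the optimum is at a vertex, using one or two foods.
kale only: max(519/61, 6/2) = 8.508 servings → $7.66.
bell pepper only: max(519/175, 6/2) = 3 servings → $3.00.
banana only: max(519/11, 6/2) = 47.18 servings → $11.80.
kale + bell pepper with both tight: 0.05263 servings and 2.947 servings → $2.99.
kale + banana with both targets exact would need a negative amount; discard.
bell pepper + banana with both tight: 2.963 servings and 0.03659 servings → $2.97.
So the least-cost plan costs $2.97.

$2.97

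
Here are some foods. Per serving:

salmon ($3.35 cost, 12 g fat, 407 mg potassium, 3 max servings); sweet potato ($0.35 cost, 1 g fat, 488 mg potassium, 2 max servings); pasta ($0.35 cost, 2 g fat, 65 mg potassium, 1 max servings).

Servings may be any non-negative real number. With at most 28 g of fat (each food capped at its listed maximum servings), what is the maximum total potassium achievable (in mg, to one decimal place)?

1857.8 mg

Potassium per g fat: sweet potato 488, salmon 33.92, pasta 32.5.
Take 2 servings of sweet potato: uses 2 g fat, +976.0 mg potassium (running total 976.0 mg).
Take 2.167 servings of salmon: uses 26 g fat, +881.8 mg potassium (running total 1857.8 mg).
Greedy by best ratio exhausts the fat allowance optimally: 1857.8 mg.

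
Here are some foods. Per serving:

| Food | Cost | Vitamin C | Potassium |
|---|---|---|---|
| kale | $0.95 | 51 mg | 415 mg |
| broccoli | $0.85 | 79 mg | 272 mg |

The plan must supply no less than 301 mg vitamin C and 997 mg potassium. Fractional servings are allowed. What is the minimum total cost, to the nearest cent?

Check every corner: each single food scaled to meet both minima, and each pair solved so both constraints bind.
kale only: max(301/51, 997/415) = 5.902 servings → $5.61.
broccoli only: max(301/79, 997/272) = 3.81 servings → $3.24.
kale + broccoli: intersection lies outside the first quadrant.
The minimum over all feasible corners is $3.24.

$3.24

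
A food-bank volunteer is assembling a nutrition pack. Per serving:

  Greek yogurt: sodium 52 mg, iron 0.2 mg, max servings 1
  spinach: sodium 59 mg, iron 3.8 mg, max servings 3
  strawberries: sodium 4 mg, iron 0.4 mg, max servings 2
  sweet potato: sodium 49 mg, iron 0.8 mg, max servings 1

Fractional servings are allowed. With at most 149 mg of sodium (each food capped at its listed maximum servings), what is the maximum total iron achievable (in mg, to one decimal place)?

9.9 mg

Iron per mg sodium: strawberries 0.1, spinach 0.06441, sweet potato 0.01633, Greek yogurt 0.003846.
Take 2 servings of strawberries: uses 8 mg sodium, +0.8 mg iron (running total 0.8 mg).
Take 2.39 servings of spinach: uses 141 mg sodium, +9.1 mg iron (running total 9.9 mg).
Greedy by best ratio exhausts the sodium allowance optimally: 9.9 mg.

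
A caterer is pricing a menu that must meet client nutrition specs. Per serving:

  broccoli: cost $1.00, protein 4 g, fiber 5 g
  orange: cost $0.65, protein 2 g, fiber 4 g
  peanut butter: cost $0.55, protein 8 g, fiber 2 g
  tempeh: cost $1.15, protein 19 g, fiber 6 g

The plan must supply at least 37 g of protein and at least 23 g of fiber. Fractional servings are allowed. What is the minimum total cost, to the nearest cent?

$4.02

An LP optimum is at a vertex; with two nutrient constraints at most two foods are used. Check each candidate.
broccoli only: max(37/4, 23/5) = 9.25 servings → $9.25.
orange only: max(37/2, 23/4) = 18.5 servings → $12.03.
peanut butter only: max(37/8, 23/2) = 11.5 servings → $6.33.
tempeh only: max(37/19, 23/6) = 3.833 servings → $4.41.
broccoli + orange: the both-tight solution has a negative serving — not a feasible corner.
broccoli + peanut butter with both tight: 3.438 servings and 2.906 servings → $5.04.
broccoli + tempeh with both tight: 3.028 servings and 1.31 servings → $4.53.
orange + peanut butter with both tight: 3.929 servings and 3.643 servings → $4.56.
orange + tempeh with both tight: 3.359 servings and 1.594 servings → $4.02.
peanut butter + tempeh: the both-tight solution has a negative serving — not a feasible corner.
So the least-cost plan costs $4.02.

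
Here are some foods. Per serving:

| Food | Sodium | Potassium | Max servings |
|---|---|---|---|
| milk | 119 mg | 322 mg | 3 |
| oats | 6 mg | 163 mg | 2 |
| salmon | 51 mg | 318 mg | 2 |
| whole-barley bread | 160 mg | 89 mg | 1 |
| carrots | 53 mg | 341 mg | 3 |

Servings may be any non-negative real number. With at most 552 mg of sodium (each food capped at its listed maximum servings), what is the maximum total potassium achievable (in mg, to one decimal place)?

Potassium per mg sodium: oats 27.17, carrots 6.434, salmon 6.235, milk 2.706, whole-barley bread 0.5563.
Take 2 servings of oats: uses 12 mg sodium, +326.0 mg potassium (running total 326.0 mg).
Take 3 servings of carrots: uses 159 mg sodium, +1023.0 mg potassium (running total 1349.0 mg).
Take 2 servings of salmon: uses 102 mg sodium, +636.0 mg potassium (running total 1985.0 mg).
Take 2.345 servings of milk: uses 279 mg sodium, +754.9 mg potassium (running total 2739.9 mg).
Greedy by best ratio exhausts the sodium allowance optimally: 2739.9 mg.

2739.9 mg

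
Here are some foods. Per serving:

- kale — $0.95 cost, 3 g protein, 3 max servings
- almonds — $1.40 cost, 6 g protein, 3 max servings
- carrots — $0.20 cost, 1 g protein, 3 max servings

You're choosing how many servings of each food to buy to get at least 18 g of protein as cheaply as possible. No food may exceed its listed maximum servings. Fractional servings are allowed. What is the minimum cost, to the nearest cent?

$4.10

Cost per g of protein: carrots $0.2000, almonds $0.2333, kale $0.3167.
Take 3 servings of carrots: +3.0 g protein for $0.60 (total $0.60, still need 15.0 g).
Take 2.5 servings of almonds: +15.0 g protein for $3.50 (total $4.10, still need 0.0 g).
Greedy by cheapest-per-g is optimal for a single linear constraint, so the minimum cost is $4.10.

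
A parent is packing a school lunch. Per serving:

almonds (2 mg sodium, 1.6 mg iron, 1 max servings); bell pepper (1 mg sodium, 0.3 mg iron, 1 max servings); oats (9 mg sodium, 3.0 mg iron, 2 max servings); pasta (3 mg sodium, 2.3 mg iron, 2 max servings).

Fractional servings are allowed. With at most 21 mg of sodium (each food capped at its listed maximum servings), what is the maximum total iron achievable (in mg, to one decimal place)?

Iron per mg sodium: almonds 0.8, pasta 0.7667, oats 0.3333, bell pepper 0.3.
Take 1 serving of almonds: uses 2 mg sodium, +1.6 mg iron (running total 1.6 mg).
Take 2 servings of pasta: uses 6 mg sodium, +4.6 mg iron (running total 6.2 mg).
Take 1.444 servings of oats: uses 13 mg sodium, +4.3 mg iron (running total 10.5 mg).
Greedy by best ratio exhausts the sodium allowance optimally: 10.5 mg.

10.5 mg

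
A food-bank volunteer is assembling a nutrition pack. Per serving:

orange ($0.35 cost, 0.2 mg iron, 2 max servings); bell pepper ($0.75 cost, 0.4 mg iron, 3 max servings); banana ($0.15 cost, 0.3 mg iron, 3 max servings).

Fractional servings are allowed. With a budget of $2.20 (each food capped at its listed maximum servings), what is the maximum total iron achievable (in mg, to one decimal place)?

1.9 mg

Iron per dollar: banana 2, orange 0.5714, bell pepper 0.5333.
Take 3 servings of banana: spends $0.45, +0.9 mg iron (running total 0.9 mg).
Take 2 servings of orange: spends $0.70, +0.4 mg iron (running total 1.3 mg).
Take 1.4 servings of bell pepper: spends $1.05, +0.6 mg iron (running total 1.9 mg).
Filling greedily by iron-per-dollar is optimal for one linear limit, giving 1.9 mg.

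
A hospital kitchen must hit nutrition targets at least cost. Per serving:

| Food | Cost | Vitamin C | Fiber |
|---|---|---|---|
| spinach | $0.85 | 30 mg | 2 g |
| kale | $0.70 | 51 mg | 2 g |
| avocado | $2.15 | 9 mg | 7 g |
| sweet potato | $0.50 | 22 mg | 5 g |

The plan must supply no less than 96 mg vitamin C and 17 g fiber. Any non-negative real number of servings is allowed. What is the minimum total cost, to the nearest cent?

Two binding constraints pin down two serving amounts, so the optimal mix uses at most two foods. The candidates are each food alone (scaled to the tighter of vitamin C/fiber) and each pair with both constraints tight.
spinach only: max(96/30, 17/2) = 8.5 servings → $7.22.
kale only: max(96/51, 17/2) = 8.5 servings → $5.95.
avocado only: max(96/9, 17/7) = 10.67 servings → $22.93.
sweet potato only: max(96/22, 17/5) = 4.364 servings → $2.18.
spinach + kale: intersection lies outside the first quadrant.
spinach + avocado with both tight: 2.703 servings and 1.656 servings → $5.86.
spinach + sweet potato with both tight: 1 serving and 3 servings → $2.35.
kale + avocado with both tight: 1.531 servings and 1.991 servings → $5.35.
kale + sweet potato with both tight: 0.5024 servings and 3.199 servings → $1.95.
avocado + sweet potato: the both-tight solution has a negative serving — not a feasible corner.
The minimum over all feasible corners is $1.95.

$1.95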